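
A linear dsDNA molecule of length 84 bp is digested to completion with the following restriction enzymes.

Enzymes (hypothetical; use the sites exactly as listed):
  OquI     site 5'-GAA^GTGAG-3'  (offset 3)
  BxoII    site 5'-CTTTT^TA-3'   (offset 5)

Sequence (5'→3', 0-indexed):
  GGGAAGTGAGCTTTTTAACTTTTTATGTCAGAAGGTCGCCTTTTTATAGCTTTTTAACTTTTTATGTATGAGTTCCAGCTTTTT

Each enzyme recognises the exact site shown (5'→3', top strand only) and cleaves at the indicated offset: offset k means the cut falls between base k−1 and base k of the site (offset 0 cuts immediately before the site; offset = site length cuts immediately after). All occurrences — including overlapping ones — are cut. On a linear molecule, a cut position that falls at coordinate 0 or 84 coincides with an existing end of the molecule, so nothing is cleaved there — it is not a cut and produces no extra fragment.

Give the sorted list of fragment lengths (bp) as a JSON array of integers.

Scan for sites:
  OquI (GAAGTGAG, off=3): starts [2] → cuts [5]
  BxoII (CTTTTTA, off=5): starts [10, 18, 39, 49, 57] → cuts [15, 23, 44, 54, 62]

All cut coordinates (distinct, sorted): [5, 15, 23, 44, 54, 62]

Fragments:
  [0,5): 5 bp
  [5,15): 10 bp
  [15,23): 8 bp
  [23,44): 21 bp
  [44,54): 10 bp
  [54,62): 8 bp
  [62,84): 22 bp

[5,8,8,10,10,21,22]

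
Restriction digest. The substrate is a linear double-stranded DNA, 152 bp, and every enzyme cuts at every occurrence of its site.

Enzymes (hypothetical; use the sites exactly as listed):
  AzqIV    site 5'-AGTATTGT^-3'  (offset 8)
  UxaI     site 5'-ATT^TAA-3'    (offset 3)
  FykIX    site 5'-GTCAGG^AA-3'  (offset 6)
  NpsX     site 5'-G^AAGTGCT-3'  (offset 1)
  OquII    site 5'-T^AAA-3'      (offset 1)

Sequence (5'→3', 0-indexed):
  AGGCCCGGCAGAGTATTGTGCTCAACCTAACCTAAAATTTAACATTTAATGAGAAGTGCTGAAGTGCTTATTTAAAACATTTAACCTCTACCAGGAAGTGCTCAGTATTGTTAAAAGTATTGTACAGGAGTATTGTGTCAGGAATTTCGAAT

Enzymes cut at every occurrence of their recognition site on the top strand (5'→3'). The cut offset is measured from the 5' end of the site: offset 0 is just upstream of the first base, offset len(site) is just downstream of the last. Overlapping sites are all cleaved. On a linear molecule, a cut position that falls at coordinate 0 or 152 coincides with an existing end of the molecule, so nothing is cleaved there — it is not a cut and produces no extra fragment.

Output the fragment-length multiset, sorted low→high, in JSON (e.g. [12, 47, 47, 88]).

Site scan:
  AzqIV AGTATTGT/8: at [11, 103, 115, 128] ⇒ [19, 111, 123, 136]
  UxaI ATTTAA/3: at [36, 43, 69, 78] ⇒ [39, 46, 72, 81]
  FykIX GTCAGGAA/6: at [136] ⇒ [142]
  NpsX GAAGTGCT/1: at [52, 60, 94] ⇒ [53, 61, 95]
  OquII TAAA/1: at [32, 72, 111] ⇒ [33, 73, 112]

All cut coordinates (distinct, sorted): [19, 33, 39, 46, 53, 61, 72, 73, 81, 95, 111, 112, 123, 136, 142]

Fragments:
  [0,19): 19 bp
  [19,33): 14 bp
  [33,39): 6 bp
  [39,46): 7 bp
  [46,53): 7 bp
  [53,61): 8 bp
  [61,72): 11 bp
  [72,73): 1 bp
  [73,81): 8 bp
  [81,95): 14 bp
  [95,111): 16 bp
  [111,112): 1 bp
  [112,123): 11 bp
  [123,136): 13 bp
  [136,142): 6 bp
  [142,152): 10 bp

[1,1,6,6,7,7,8,8,10,11,11,13,14,14,16,19]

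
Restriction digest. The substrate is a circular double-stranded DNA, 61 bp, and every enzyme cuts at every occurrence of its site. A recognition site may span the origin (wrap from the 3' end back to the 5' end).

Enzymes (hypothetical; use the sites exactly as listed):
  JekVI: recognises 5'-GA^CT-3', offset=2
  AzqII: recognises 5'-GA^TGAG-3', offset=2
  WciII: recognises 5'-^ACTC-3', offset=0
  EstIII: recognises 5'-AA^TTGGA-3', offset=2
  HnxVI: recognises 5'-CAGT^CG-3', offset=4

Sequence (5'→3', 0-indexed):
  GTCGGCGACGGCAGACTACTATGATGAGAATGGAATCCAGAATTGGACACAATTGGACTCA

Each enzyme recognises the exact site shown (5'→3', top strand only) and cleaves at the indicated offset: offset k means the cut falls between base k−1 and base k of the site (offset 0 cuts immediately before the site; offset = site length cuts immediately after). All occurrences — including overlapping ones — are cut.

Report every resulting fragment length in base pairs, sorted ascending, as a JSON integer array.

Scan for sites:
  JekVI (GACT, off=2): starts [13, 55] → cuts [15, 57]
  AzqII (GATGAG, off=2): starts [22] → cuts [24]
  WciII (ACTC, off=0): starts [56] → cuts [56]
  EstIII (AATTGGA, off=2): starts [40, 50] → cuts [42, 52]
  HnxVI (CAGTCG, off=4): starts [59] → cuts [2]

Pooled cuts: [2, 15, 24, 42, 52, 56, 57]

Fragments:
  2→15: 13 bp
  15→24: 9 bp
  24→42: 18 bp
  42→52: 10 bp
  52→56: 4 bp
  56→57: 1 bp
  57→2 (wrap): 61-57+2 = 6 bp

[1,4,6,9,10,13,18]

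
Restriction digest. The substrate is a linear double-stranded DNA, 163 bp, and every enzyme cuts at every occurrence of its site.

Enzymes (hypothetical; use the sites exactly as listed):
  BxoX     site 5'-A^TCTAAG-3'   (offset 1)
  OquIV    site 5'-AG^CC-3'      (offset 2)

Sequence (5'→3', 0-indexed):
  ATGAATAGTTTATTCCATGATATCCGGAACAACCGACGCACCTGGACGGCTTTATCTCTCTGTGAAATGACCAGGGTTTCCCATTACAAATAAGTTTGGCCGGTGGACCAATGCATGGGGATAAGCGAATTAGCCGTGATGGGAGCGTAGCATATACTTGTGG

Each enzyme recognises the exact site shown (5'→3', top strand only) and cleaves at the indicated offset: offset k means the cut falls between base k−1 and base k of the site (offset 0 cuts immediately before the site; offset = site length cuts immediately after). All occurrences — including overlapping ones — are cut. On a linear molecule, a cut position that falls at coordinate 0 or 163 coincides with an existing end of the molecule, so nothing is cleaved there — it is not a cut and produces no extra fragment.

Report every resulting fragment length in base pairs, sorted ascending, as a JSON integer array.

[30,133]

Scan for sites:
  BxoX (ATCTAAG, off=1): no sites
  OquIV (AGCC, off=2): starts [131] → cuts [133]

All cut coordinates (distinct, sorted): [133]

Fragment lengths:
  [0,133): 133 bp
  [133,163): 30 bp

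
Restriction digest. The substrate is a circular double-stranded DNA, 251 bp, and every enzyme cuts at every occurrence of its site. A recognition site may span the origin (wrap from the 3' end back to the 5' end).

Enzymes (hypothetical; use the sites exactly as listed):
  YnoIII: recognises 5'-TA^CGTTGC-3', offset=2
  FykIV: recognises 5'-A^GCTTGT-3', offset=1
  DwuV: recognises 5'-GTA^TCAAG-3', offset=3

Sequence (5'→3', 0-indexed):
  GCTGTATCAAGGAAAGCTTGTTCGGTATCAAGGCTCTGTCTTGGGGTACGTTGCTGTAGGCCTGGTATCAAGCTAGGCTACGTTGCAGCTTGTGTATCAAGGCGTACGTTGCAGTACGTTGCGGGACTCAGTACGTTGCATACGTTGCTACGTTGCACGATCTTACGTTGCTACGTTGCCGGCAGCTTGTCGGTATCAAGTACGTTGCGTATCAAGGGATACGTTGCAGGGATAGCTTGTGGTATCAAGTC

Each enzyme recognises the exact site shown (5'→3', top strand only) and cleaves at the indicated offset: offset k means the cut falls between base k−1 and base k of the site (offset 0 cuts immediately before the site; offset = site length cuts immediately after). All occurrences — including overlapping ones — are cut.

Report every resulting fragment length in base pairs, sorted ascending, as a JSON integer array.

[7,7,8,8,9,9,9,9,10,10,10,10,11,11,12,13,13,13,15,17,19,21]

Site scan:
  YnoIII TACGTTGC/2: at [46, 78, 104, 114, 131, 140, 148, 163, 171, 200, 219] ⇒ [48, 80, 106, 116, 133, 142, 150, 165, 173, 202, 221]
  FykIV AGCTTGT/1: at [14, 86, 183, 233] ⇒ [15, 87, 184, 234]
  DwuV GTATCAAG/3: at [3, 24, 64, 93, 192, 208, 241] ⇒ [6, 27, 67, 96, 195, 211, 244]

All cut coordinates (distinct, sorted): [6, 15, 27, 48, 67, 80, 87, 96, 106, 116, 133, 142, 150, 165, 173, 184, 195, 202, 211, 221, 234, 244]

Fragment lengths:
  6→15: 9 bp
  15→27: 12 bp
  27→48: 21 bp
  48→67: 19 bp
  67→80: 13 bp
  80→87: 7 bp
  87→96: 9 bp
  96→106: 10 bp
  106→116: 10 bp
  116→133: 17 bp
  133→142: 9 bp
  142→150: 8 bp
  150→165: 15 bp
  165→173: 8 bp
  173→184: 11 bp
  184→195: 11 bp
  195→202: 7 bp
  202→211: 9 bp
  211→221: 10 bp
  221→234: 13 bp
  234→244: 10 bp
  244→6 (wrap): 251-244+6 = 13 bp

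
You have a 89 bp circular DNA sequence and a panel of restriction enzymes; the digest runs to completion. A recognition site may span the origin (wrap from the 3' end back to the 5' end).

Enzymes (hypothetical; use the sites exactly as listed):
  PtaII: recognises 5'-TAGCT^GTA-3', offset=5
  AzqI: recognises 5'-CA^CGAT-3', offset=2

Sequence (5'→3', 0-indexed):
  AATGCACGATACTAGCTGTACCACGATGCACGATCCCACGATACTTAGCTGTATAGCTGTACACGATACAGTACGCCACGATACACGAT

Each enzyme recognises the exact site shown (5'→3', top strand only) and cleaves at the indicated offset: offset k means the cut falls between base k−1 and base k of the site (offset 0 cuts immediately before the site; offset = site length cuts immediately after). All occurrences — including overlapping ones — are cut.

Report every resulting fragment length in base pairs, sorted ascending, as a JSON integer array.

[5,6,7,7,8,8,10,11,12,15]

Per-enzyme occurrences:
  PtaII (TAGCTGTA, off=5): starts [12, 45, 53] → cuts [17, 50, 58]
  AzqI (CACGAT, off=2): starts [4, 21, 28, 36, 61, 76, 83] → cuts [6, 23, 30, 38, 63, 78, 85]

Pooled cuts: [6, 17, 23, 30, 38, 50, 58, 63, 78, 85]

Fragment lengths:
  6→17: 11 bp
  17→23: 6 bp
  23→30: 7 bp
  30→38: 8 bp
  38→50: 12 bp
  50→58: 8 bp
  58→63: 5 bp
  63→78: 15 bp
  78→85: 7 bp
  85→6 (wrap): 89-85+6 = 10 bp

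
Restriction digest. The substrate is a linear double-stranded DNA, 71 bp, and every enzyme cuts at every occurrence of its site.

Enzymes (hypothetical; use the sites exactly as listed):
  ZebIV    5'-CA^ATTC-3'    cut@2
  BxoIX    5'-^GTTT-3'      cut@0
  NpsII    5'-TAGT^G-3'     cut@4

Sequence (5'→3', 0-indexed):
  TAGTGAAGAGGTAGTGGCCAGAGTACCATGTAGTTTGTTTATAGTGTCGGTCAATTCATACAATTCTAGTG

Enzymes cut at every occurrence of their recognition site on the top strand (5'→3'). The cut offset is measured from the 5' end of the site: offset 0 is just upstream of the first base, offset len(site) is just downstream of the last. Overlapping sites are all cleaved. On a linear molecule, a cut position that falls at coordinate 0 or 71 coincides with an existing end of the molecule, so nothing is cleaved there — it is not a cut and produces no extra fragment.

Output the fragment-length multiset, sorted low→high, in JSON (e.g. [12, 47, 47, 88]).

[1,4,4,8,8,9,9,11,17]

Per-enzyme occurrences:
  ZebIV CAATTC/2: at [51, 60] ⇒ [53, 62]
  BxoIX GTTT/0: at [32, 36] ⇒ [32, 36]
  NpsII TAGTG/4: at [0, 11, 41, 66] ⇒ [4, 15, 45, 70]

All cut coordinates (distinct, sorted): [4, 15, 32, 36, 45, 53, 62, 70]

Fragments:
  [0,4): 4 bp
  [4,15): 11 bp
  [15,32): 17 bp
  [32,36): 4 bp
  [36,45): 9 bp
  [45,53): 8 bp
  [53,62): 9 bp
  [62,70): 8 bp
  [70,71): 1 bp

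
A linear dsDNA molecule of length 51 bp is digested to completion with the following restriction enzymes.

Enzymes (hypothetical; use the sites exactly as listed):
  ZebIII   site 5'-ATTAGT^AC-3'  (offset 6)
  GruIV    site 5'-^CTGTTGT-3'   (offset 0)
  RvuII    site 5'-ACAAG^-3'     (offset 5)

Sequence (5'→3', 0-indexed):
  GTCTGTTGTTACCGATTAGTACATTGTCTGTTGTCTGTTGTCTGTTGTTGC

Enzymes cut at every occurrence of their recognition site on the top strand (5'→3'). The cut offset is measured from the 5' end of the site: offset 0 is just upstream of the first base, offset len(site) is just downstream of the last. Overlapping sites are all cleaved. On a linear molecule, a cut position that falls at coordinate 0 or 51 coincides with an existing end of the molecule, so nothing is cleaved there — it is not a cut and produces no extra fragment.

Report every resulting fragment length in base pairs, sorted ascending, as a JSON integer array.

Site scan:
  ZebIII ATTAGTAC/6: at [14] ⇒ [20]
  GruIV CTGTTGT/0: at [2, 27, 34, 41] ⇒ [2, 27, 34, 41]
  RvuII (ACAAG, off=5): no sites

All cut coordinates (distinct, sorted): [2, 20, 27, 34, 41]

Fragment lengths:
  [0,2): 2 bp
  [2,20): 18 bp
  [20,27): 7 bp
  [27,34): 7 bp
  [34,41): 7 bp
  [41,51): 10 bp

[2,7,7,7,10,18]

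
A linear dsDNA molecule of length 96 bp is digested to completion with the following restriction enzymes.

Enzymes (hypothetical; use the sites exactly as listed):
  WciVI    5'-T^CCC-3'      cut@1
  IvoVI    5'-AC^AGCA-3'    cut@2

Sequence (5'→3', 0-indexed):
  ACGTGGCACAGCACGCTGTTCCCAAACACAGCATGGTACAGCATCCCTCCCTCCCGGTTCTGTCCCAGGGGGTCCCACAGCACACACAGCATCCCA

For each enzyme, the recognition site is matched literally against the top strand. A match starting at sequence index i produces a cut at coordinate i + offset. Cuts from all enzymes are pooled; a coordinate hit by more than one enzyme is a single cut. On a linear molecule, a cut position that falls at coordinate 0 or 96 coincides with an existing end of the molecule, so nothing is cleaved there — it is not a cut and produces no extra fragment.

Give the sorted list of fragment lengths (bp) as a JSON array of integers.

Per-enzyme occurrences:
  WciVI (TCCC, off=1): starts [19, 43, 47, 51, 62, 72, 91] → cuts [20, 44, 48, 52, 63, 73, 92]
  IvoVI (ACAGCA, off=2): starts [7, 27, 37, 76, 85] → cuts [9, 29, 39, 78, 87]

Pooled cuts: [9, 20, 29, 39, 44, 48, 52, 63, 73, 78, 87, 92]

Fragments:
  [0,9): 9 bp
  [9,20): 11 bp
  [20,29): 9 bp
  [29,39): 10 bp
  [39,44): 5 bp
  [44,48): 4 bp
  [48,52): 4 bp
  [52,63): 11 bp
  [63,73): 10 bp
  [73,78): 5 bp
  [78,87): 9 bp
  [87,92): 5 bp
  [92,96): 4 bp

[4,4,4,5,5,5,9,9,9,10,10,11,11]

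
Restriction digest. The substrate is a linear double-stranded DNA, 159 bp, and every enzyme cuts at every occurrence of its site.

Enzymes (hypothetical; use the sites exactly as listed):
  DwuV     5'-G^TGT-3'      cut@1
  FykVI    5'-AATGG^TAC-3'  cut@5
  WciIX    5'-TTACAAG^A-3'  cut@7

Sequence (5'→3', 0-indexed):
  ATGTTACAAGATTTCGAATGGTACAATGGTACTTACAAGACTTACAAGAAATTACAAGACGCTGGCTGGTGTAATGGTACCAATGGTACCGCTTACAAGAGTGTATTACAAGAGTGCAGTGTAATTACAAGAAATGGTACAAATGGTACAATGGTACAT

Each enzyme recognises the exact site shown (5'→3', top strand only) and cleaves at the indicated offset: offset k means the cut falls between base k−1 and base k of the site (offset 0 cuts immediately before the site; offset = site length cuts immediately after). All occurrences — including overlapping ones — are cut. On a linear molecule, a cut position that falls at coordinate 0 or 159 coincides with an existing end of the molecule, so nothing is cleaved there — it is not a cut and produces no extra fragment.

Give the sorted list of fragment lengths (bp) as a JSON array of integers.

[2,5,6,7,8,8,8,9,9,9,10,10,10,11,11,11,12,13]

Scan for sites:
  DwuV (GTGT, off=1): starts [68, 100, 118] → cuts [69, 101, 119]
  FykVI (AATGGTAC, off=5): starts [16, 24, 72, 81, 132, 141, 149] → cuts [21, 29, 77, 86, 137, 146, 154]
  WciIX (TTACAAGA, off=7): starts [3, 32, 41, 51, 92, 105, 124] → cuts [10, 39, 48, 58, 99, 112, 131]

Pooled cuts: [10, 21, 29, 39, 48, 58, 69, 77, 86, 99, 101, 112, 119, 131, 137, 146, 154]

Fragment lengths:
  [0,10): 10 bp
  [10,21): 11 bp
  [21,29): 8 bp
  [29,39): 10 bp
  [39,48): 9 bp
  [48,58): 10 bp
  [58,69): 11 bp
  [69,77): 8 bp
  [77,86): 9 bp
  [86,99): 13 bp
  [99,101): 2 bp
  [101,112): 11 bp
  [112,119): 7 bp
  [119,131): 12 bp
  [131,137): 6 bp
  [137,146): 9 bp
  [146,154): 8 bp
  [154,159): 5 bp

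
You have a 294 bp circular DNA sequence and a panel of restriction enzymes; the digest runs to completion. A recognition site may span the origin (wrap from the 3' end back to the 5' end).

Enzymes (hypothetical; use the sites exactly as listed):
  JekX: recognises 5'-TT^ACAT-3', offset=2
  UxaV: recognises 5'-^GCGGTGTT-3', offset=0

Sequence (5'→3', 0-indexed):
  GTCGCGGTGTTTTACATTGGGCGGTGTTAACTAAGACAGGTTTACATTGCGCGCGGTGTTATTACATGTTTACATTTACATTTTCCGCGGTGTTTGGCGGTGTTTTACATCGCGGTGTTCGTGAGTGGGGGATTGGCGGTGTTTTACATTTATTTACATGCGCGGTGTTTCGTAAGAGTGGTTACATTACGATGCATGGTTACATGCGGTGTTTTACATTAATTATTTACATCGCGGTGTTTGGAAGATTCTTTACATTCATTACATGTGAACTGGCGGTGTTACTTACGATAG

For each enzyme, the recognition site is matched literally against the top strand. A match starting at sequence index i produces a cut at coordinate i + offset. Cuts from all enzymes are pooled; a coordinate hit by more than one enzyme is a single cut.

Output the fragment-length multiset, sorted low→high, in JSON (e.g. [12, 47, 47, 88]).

[4,5,5,6,6,7,8,9,9,9,10,10,10,10,10,10,11,12,13,18,21,22,22,23,24]

Per-enzyme occurrences:
  JekX (TTACAT, off=2): starts [11, 41, 61, 69, 75, 104, 143, 153, 181, 199, 213, 226, 252, 261] → cuts [13, 43, 63, 71, 77, 106, 145, 155, 183, 201, 215, 228, 254, 263]
  UxaV (GCGGTGTT, off=0): starts [3, 20, 52, 86, 96, 111, 135, 161, 205, 233, 275] → cuts [3, 20, 52, 86, 96, 111, 135, 161, 205, 233, 275]

Pooled cuts: [3, 13, 20, 43, 52, 63, 71, 77, 86, 96, 106, 111, 135, 145, 155, 161, 183, 201, 205, 215, 228, 233, 254, 263, 275]

Fragments:
  3→13: 10 bp
  13→20: 7 bp
  20→43: 23 bp
  43→52: 9 bp
  52→63: 11 bp
  63→71: 8 bp
  71→77: 6 bp
  77→86: 9 bp
  86→96: 10 bp
  96→106: 10 bp
  106→111: 5 bp
  111→135: 24 bp
  135→145: 10 bp
  145→155: 10 bp
  155→161: 6 bp
  161→183: 22 bp
  183→201: 18 bp
  201→205: 4 bp
  205→215: 10 bp
  215→228: 13 bp
  228→233: 5 bp
  233→254: 21 bp
  254→263: 9 bp
  263→275: 12 bp
  275→3 (wrap): 294-275+3 = 22 bp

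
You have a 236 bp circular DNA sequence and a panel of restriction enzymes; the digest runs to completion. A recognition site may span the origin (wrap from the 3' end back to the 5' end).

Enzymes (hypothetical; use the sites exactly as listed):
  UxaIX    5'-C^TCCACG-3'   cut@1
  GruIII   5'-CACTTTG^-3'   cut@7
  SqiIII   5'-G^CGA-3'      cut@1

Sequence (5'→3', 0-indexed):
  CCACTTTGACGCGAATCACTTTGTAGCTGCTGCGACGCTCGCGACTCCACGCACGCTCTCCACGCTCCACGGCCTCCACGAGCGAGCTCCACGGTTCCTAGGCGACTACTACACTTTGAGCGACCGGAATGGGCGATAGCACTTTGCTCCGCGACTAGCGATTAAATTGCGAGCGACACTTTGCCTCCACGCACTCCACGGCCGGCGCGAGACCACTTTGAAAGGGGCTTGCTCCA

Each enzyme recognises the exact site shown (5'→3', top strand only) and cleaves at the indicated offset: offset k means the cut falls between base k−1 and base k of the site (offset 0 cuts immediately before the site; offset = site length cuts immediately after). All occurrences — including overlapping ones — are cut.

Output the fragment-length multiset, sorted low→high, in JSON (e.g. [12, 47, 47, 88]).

[2,2,3,4,4,5,5,7,7,8,9,9,9,9,10,11,12,13,13,13,13,13,15,16,24]

Site scan:
  UxaIX CTCCACG/1: at [44, 57, 64, 73, 86, 184, 193] ⇒ [45, 58, 65, 74, 87, 185, 194]
  GruIII CACTTTG/7: at [1, 16, 111, 139, 176, 213] ⇒ [8, 23, 118, 146, 183, 220]
  SqiIII GCGA/1: at [10, 31, 40, 81, 101, 119, 132, 150, 157, 168, 172, 206] ⇒ [11, 32, 41, 82, 102, 120, 133, 151, 158, 169, 173, 207]

All cut coordinates (distinct, sorted): [8, 11, 23, 32, 41, 45, 58, 65, 74, 82, 87, 102, 118, 120, 133, 146, 151, 158, 169, 173, 183, 185, 194, 207, 220]

Fragments:
  8→11: 3 bp
  11→23: 12 bp
  23→32: 9 bp
  32→41: 9 bp
  41→45: 4 bp
  45→58: 13 bp
  58→65: 7 bp
  65→74: 9 bp
  74→82: 8 bp
  82→87: 5 bp
  87→102: 15 bp
  102→118: 16 bp
  118→120: 2 bp
  120→133: 13 bp
  133→146: 13 bp
  146→151: 5 bp
  151→158: 7 bp
  158→169: 11 bp
  169→173: 4 bp
  173→183: 10 bp
  183→185: 2 bp
  185→194: 9 bp
  194→207: 13 bp
  207→220: 13 bp
  220→8 (wrap): 236-220+8 = 24 bp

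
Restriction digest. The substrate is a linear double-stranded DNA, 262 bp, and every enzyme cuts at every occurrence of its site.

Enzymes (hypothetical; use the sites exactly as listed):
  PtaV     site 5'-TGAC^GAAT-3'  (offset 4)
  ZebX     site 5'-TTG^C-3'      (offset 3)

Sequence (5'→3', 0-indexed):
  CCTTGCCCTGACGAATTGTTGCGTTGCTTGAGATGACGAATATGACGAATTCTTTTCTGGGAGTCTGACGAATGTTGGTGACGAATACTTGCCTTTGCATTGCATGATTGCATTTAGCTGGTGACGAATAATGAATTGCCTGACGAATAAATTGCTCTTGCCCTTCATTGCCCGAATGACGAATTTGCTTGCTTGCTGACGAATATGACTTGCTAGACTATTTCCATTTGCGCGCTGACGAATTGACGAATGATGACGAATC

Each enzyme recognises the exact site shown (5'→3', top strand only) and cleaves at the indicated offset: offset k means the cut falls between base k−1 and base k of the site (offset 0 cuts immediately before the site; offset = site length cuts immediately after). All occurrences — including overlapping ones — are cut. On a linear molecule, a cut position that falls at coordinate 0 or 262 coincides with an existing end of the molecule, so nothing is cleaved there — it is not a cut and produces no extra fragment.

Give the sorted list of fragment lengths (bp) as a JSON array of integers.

[4,4,5,5,5,5,5,6,6,6,7,7,8,8,9,9,9,9,10,10,10,10,11,12,13,13,15,18,23]

Per-enzyme occurrences:
  PtaV (TGACGAAT, off=4): starts [8, 33, 42, 65, 78, 121, 140, 176, 196, 235, 243, 253] → cuts [12, 37, 46, 69, 82, 125, 144, 180, 200, 239, 247, 257]
  ZebX (TTGC, off=3): starts [2, 18, 23, 88, 94, 99, 107, 135, 151, 157, 167, 184, 188, 192, 209, 227] → cuts [5, 21, 26, 91, 97, 102, 110, 138, 154, 160, 170, 187, 191, 195, 212, 230]

Pooled cuts: [5, 12, 21, 26, 37, 46, 69, 82, 91, 97, 102, 110, 125, 138, 144, 154, 160, 170, 180, 187, 191, 195, 200, 212, 230, 239, 247, 257]

Fragments:
  [0,5): 5 bp
  [5,12): 7 bp
  [12,21): 9 bp
  [21,26): 5 bp
  [26,37): 11 bp
  [37,46): 9 bp
  [46,69): 23 bp
  [69,82): 13 bp
  [82,91): 9 bp
  [91,97): 6 bp
  [97,102): 5 bp
  [102,110): 8 bp
  [110,125): 15 bp
  [125,138): 13 bp
  [138,144): 6 bp
  [144,154): 10 bp
  [154,160): 6 bp
  [160,170): 10 bp
  [170,180): 10 bp
  [180,187): 7 bp
  [187,191): 4 bp
  [191,195): 4 bp
  [195,200): 5 bp
  [200,212): 12 bp
  [212,230): 18 bp
  [230,239): 9 bp
  [239,247): 8 bp
  [247,257): 10 bp
  [257,262): 5 bp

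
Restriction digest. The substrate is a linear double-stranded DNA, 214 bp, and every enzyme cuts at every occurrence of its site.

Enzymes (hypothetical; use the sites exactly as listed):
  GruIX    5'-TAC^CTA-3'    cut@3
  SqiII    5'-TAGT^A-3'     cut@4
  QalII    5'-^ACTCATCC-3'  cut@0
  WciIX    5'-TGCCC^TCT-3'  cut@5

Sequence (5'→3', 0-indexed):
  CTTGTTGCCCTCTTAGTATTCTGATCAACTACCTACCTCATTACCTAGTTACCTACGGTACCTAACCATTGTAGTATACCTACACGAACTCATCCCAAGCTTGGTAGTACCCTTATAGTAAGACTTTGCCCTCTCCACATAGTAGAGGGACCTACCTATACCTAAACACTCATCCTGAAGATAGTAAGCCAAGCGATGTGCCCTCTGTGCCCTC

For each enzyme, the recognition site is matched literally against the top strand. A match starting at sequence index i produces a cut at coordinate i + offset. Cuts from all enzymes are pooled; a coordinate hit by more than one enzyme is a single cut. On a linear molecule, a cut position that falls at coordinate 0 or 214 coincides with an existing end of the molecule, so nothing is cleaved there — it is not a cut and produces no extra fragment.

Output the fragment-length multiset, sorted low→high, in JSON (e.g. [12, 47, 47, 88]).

Scan for sites:
  GruIX TACCTA/3: at [29, 41, 49, 58, 76, 152, 158] ⇒ [32, 44, 52, 61, 79, 155, 161]
  SqiII TAGTA/4: at [13, 71, 104, 115, 139, 181] ⇒ [17, 75, 108, 119, 143, 185]
  QalII ACTCATCC/0: at [87, 167] ⇒ [87, 167]
  WciIX TGCCCTCT/5: at [5, 126, 198] ⇒ [10, 131, 203]

Pooled cuts: [10, 17, 32, 44, 52, 61, 75, 79, 87, 108, 119, 131, 143, 155, 161, 167, 185, 203]

Fragment lengths:
  [0,10): 10 bp
  [10,17): 7 bp
  [17,32): 15 bp
  [32,44): 12 bp
  [44,52): 8 bp
  [52,61): 9 bp
  [61,75): 14 bp
  [75,79): 4 bp
  [79,87): 8 bp
  [87,108): 21 bp
  [108,119): 11 bp
  [119,131): 12 bp
  [131,143): 12 bp
  [143,155): 12 bp
  [155,161): 6 bp
  [161,167): 6 bp
  [167,185): 18 bp
  [185,203): 18 bp
  [203,214): 11 bp

[4,6,6,7,8,8,9,10,11,11,12,12,12,12,14,15,18,18,21]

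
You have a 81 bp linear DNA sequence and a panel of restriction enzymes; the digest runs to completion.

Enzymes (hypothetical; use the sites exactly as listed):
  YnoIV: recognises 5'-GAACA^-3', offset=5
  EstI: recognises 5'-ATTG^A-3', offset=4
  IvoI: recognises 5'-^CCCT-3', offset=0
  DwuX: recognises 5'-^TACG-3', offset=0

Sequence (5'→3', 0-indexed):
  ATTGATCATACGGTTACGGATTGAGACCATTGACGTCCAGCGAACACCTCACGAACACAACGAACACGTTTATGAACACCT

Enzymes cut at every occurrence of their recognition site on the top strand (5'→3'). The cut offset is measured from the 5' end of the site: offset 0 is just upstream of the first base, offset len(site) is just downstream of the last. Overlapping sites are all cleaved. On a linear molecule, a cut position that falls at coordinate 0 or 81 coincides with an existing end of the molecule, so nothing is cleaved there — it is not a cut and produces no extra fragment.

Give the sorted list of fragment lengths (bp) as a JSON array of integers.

Scan for sites:
  YnoIV (GAACA, off=5): starts [41, 52, 61, 73] → cuts [46, 57, 66, 78]
  EstI (ATTGA, off=4): starts [0, 19, 28] → cuts [4, 23, 32]
  IvoI (CCCT, off=0): no sites
  DwuX (TACG, off=0): starts [8, 14] → cuts [8, 14]

Pooled cuts: [4, 8, 14, 23, 32, 46, 57, 66, 78]

Fragments:
  [0,4): 4 bp
  [4,8): 4 bp
  [8,14): 6 bp
  [14,23): 9 bp
  [23,32): 9 bp
  [32,46): 14 bp
  [46,57): 11 bp
  [57,66): 9 bp
  [66,78): 12 bp
  [78,81): 3 bp

[3,4,4,6,9,9,9,11,12,14]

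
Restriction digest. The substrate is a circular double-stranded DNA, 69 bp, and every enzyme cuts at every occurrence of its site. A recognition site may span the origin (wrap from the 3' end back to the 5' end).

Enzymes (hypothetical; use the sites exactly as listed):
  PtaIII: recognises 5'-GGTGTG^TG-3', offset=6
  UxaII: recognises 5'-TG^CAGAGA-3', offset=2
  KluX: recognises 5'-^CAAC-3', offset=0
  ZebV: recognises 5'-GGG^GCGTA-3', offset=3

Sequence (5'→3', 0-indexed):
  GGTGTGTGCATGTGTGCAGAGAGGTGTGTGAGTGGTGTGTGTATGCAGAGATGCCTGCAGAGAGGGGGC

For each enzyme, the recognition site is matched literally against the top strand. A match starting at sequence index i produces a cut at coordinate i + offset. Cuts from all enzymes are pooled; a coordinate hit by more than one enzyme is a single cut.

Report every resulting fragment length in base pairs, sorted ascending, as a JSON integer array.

[6,10,11,12,12,18]

Per-enzyme occurrences:
  PtaIII (GGTGTGTG, off=6): starts [0, 22, 33] → cuts [6, 28, 39]
  UxaII (TGCAGAGA, off=2): starts [14, 43, 55] → cuts [16, 45, 57]
  KluX (CAAC, off=0): no sites
  ZebV (GGGGCGTA, off=3): no sites

All cut coordinates (distinct, sorted): [6, 16, 28, 39, 45, 57]

Fragment lengths:
  6→16: 10 bp
  16→28: 12 bp
  28→39: 11 bp
  39→45: 6 bp
  45→57: 12 bp
  57→6 (wrap): 69-57+6 = 18 bp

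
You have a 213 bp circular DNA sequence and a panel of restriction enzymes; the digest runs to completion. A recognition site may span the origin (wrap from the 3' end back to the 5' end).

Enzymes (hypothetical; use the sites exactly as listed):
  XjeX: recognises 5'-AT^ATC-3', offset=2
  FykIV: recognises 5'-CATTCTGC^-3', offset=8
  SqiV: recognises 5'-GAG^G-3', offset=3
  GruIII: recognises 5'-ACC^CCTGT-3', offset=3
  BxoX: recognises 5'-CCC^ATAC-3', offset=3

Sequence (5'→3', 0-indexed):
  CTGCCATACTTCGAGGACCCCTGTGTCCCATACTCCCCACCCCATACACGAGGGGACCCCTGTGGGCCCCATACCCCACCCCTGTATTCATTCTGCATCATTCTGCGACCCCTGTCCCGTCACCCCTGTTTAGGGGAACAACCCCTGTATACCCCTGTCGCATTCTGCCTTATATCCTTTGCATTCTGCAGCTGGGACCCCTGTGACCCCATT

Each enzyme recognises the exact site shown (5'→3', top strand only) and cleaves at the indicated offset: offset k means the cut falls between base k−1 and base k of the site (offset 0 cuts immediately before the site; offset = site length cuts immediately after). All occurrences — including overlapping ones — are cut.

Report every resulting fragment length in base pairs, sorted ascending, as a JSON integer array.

[4,4,5,6,9,10,10,10,10,10,11,12,14,14,15,16,16,18,19]

Site scan:
  XjeX (ATATC, off=2): starts [171] → cuts [173]
  FykIV (CATTCTGC, off=8): starts [88, 98, 160, 181, 209] → cuts [4, 96, 106, 168, 189]
  SqiV (GAGG, off=3): starts [12, 49] → cuts [15, 52]
  GruIII (ACCCCTGT, off=3): starts [16, 55, 77, 107, 121, 140, 150, 196] → cuts [19, 58, 80, 110, 124, 143, 153, 199]
  BxoX (CCCATAC, off=3): starts [26, 40, 67] → cuts [29, 43, 70]

Pooled cuts: [4, 15, 19, 29, 43, 52, 58, 70, 80, 96, 106, 110, 124, 143, 153, 168, 173, 189, 199]

Fragments:
  4→15: 11 bp
  15→19: 4 bp
  19→29: 10 bp
  29→43: 14 bp
  43→52: 9 bp
  52→58: 6 bp
  58→70: 12 bp
  70→80: 10 bp
  80→96: 16 bp
  96→106: 10 bp
  106→110: 4 bp
  110→124: 14 bp
  124→143: 19 bp
  143→153: 10 bp
  153→168: 15 bp
  168→173: 5 bp
  173→189: 16 bp
  189→199: 10 bp
  199→4 (wrap): 213-199+4 = 18 bp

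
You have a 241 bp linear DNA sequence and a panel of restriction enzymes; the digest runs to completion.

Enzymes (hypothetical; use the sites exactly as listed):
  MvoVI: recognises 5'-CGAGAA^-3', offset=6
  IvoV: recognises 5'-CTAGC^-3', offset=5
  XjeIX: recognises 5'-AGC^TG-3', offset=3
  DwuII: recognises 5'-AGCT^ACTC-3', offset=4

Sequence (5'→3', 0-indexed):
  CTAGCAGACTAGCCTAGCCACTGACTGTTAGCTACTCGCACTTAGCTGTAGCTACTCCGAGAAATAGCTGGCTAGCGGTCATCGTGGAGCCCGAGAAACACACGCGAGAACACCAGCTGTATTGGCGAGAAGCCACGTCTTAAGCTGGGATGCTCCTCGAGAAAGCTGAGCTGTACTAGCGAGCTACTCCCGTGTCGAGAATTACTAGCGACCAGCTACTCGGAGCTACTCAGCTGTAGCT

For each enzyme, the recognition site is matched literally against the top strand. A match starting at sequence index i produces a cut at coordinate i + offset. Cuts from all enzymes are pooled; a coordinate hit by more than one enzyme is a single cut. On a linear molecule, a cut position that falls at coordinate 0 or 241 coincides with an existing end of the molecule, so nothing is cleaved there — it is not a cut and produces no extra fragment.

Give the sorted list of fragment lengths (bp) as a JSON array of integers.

[3,5,5,5,5,5,7,7,7,7,8,8,8,8,9,10,10,13,13,14,14,15,16,18,21]

Scan for sites:
  MvoVI CGAGAA/6: at [57, 91, 104, 125, 157, 195] ⇒ [63, 97, 110, 131, 163, 201]
  IvoV CTAGC/5: at [0, 8, 13, 71, 175, 204] ⇒ [5, 13, 18, 76, 180, 209]
  XjeIX AGCTG/3: at [43, 65, 114, 142, 163, 168, 231] ⇒ [46, 68, 117, 145, 166, 171, 234]
  DwuII AGCTACTC/4: at [29, 49, 181, 213, 223] ⇒ [33, 53, 185, 217, 227]

All cut coordinates (distinct, sorted): [5, 13, 18, 33, 46, 53, 63, 68, 76, 97, 110, 117, 131, 145, 163, 166, 171, 180, 185, 201, 209, 217, 227, 234]

Fragments:
  [0,5): 5 bp
  [5,13): 8 bp
  [13,18): 5 bp
  [18,33): 15 bp
  [33,46): 13 bp
  [46,53): 7 bp
  [53,63): 10 bp
  [63,68): 5 bp
  [68,76): 8 bp
  [76,97): 21 bp
  [97,110): 13 bp
  [110,117): 7 bp
  [117,131): 14 bp
  [131,145): 14 bp
  [145,163): 18 bp
  [163,166): 3 bp
  [166,171): 5 bp
  [171,180): 9 bp
  [180,185): 5 bp
  [185,201): 16 bp
  [201,209): 8 bp
  [209,217): 8 bp
  [217,227): 10 bp
  [227,234): 7 bp
  [234,241): 7 bp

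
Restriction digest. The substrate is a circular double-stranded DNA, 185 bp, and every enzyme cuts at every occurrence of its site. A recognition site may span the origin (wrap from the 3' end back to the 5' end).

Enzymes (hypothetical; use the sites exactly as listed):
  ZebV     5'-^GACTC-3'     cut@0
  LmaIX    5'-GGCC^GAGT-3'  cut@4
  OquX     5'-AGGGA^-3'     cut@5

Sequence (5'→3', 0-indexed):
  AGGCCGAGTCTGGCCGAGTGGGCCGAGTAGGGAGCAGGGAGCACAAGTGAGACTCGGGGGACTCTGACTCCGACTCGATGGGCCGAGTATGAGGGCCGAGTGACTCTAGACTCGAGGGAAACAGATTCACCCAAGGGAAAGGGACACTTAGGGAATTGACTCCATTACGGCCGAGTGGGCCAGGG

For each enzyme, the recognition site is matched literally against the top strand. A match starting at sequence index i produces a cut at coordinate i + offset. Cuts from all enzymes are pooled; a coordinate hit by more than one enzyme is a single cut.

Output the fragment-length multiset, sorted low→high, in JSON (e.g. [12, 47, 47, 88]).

Site scan:
  ZebV GACTC/0: at [50, 59, 65, 71, 101, 108, 157] ⇒ [50, 59, 65, 71, 101, 108, 157]
  LmaIX GGCCGAGT/4: at [1, 11, 20, 80, 93, 168] ⇒ [5, 15, 24, 84, 97, 172]
  OquX AGGGA/5: at [28, 35, 114, 133, 139, 149, 181] ⇒ [1, 33, 40, 119, 138, 144, 154]

Pooled cuts: [1, 5, 15, 24, 33, 40, 50, 59, 65, 71, 84, 97, 101, 108, 119, 138, 144, 154, 157, 172]

Fragment lengths:
  1→5: 4 bp
  5→15: 10 bp
  15→24: 9 bp
  24→33: 9 bp
  33→40: 7 bp
  40→50: 10 bp
  50→59: 9 bp
  59→65: 6 bp
  65→71: 6 bp
  71→84: 13 bp
  84→97: 13 bp
  97→101: 4 bp
  101→108: 7 bp
  108→119: 11 bp
  119→138: 19 bp
  138→144: 6 bp
  144→154: 10 bp
  154→157: 3 bp
  157→172: 15 bp
  172→1 (wrap): 185-172+1 = 14 bp

[3,4,4,6,6,6,7,7,9,9,9,10,10,10,11,13,13,14,15,19]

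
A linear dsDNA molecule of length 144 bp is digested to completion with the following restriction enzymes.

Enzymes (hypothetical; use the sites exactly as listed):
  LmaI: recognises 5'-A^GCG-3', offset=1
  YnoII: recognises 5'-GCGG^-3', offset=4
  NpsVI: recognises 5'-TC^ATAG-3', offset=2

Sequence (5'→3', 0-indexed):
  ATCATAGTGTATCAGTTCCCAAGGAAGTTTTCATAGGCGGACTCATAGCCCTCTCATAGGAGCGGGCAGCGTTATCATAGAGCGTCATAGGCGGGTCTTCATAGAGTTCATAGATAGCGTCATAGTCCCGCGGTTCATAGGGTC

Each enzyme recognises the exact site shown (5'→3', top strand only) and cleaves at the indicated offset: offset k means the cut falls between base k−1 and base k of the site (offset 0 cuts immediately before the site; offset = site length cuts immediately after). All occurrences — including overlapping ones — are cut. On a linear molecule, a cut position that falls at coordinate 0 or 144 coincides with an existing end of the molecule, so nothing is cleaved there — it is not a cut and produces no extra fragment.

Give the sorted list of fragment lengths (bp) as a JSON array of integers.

Per-enzyme occurrences:
  LmaI AGCG/1: at [60, 67, 80, 115] ⇒ [61, 68, 81, 116]
  YnoII GCGG/4: at [36, 61, 90, 129] ⇒ [40, 65, 94, 133]
  NpsVI TCATAG/2: at [1, 30, 42, 53, 74, 84, 98, 107, 119, 134] ⇒ [3, 32, 44, 55, 76, 86, 100, 109, 121, 136]

All cut coordinates (distinct, sorted): [3, 32, 40, 44, 55, 61, 65, 68, 76, 81, 86, 94, 100, 109, 116, 121, 133, 136]

Fragments:
  [0,3): 3 bp
  [3,32): 29 bp
  [32,40): 8 bp
  [40,44): 4 bp
  [44,55): 11 bp
  [55,61): 6 bp
  [61,65): 4 bp
  [65,68): 3 bp
  [68,76): 8 bp
  [76,81): 5 bp
  [81,86): 5 bp
  [86,94): 8 bp
  [94,100): 6 bp
  [100,109): 9 bp
  [109,116): 7 bp
  [116,121): 5 bp
  [121,133): 12 bp
  [133,136): 3 bp
  [136,144): 8 bp

[3,3,3,4,4,5,5,5,6,6,7,8,8,8,8,9,11,12,29]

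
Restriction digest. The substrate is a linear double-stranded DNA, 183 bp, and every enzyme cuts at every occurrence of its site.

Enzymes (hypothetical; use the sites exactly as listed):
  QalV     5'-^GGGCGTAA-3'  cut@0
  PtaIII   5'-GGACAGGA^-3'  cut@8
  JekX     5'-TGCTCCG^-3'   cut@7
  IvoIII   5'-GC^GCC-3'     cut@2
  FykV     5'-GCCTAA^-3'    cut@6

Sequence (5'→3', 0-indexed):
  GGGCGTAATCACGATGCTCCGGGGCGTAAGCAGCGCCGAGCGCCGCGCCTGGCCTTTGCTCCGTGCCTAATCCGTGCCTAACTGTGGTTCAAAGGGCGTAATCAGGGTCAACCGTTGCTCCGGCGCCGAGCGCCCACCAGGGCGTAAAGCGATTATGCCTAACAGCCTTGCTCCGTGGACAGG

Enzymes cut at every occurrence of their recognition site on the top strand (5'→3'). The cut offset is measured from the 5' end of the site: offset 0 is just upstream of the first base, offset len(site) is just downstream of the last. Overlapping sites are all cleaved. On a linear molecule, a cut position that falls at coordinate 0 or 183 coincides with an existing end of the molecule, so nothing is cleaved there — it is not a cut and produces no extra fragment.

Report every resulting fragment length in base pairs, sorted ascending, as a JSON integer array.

[2,5,7,7,7,8,8,11,12,13,13,17,21,23,29]

Scan for sites:
  QalV GGGCGTAA/0: at [0, 21, 93, 139] ⇒ [21, 93, 139] (position 0 is a terminus of the linear molecule — no cut)
  PtaIII (GGACAGGA, off=8): no sites
  JekX TGCTCCG/7: at [14, 56, 115, 168] ⇒ [21, 63, 122, 175]
  IvoIII GCGCC/2: at [32, 39, 44, 122, 129] ⇒ [34, 41, 46, 124, 131]
  FykV GCCTAA/6: at [64, 75, 156] ⇒ [70, 81, 162]

Pooled cuts: [21, 34, 41, 46, 63, 70, 81, 93, 122, 124, 131, 139, 162, 175]

Fragments:
  [0,21): 21 bp
  [21,34): 13 bp
  [34,41): 7 bp
  [41,46): 5 bp
  [46,63): 17 bp
  [63,70): 7 bp
  [70,81): 11 bp
  [81,93): 12 bp
  [93,122): 29 bp
  [122,124): 2 bp
  [124,131): 7 bp
  [131,139): 8 bp
  [139,162): 23 bp
  [162,175): 13 bp
  [175,183): 8 bp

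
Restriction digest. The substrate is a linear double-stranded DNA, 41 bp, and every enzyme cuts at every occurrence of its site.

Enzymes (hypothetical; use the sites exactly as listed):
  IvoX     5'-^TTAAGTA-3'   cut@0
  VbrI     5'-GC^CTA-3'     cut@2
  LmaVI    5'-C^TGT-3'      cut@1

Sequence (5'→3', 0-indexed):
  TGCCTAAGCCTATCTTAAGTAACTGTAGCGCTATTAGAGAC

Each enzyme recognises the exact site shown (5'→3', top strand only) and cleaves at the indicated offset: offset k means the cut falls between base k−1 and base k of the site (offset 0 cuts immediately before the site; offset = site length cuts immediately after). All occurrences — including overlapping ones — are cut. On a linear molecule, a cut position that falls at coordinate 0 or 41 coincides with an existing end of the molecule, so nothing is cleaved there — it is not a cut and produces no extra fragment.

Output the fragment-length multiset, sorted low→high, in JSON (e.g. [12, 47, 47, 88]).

Scan for sites:
  IvoX TTAAGTA/0: at [14] ⇒ [14]
  VbrI GCCTA/2: at [1, 7] ⇒ [3, 9]
  LmaVI CTGT/1: at [22] ⇒ [23]

All cut coordinates (distinct, sorted): [3, 9, 14, 23]

Fragment lengths:
  [0,3): 3 bp
  [3,9): 6 bp
  [9,14): 5 bp
  [14,23): 9 bp
  [23,41): 18 bp

[3,5,6,9,18]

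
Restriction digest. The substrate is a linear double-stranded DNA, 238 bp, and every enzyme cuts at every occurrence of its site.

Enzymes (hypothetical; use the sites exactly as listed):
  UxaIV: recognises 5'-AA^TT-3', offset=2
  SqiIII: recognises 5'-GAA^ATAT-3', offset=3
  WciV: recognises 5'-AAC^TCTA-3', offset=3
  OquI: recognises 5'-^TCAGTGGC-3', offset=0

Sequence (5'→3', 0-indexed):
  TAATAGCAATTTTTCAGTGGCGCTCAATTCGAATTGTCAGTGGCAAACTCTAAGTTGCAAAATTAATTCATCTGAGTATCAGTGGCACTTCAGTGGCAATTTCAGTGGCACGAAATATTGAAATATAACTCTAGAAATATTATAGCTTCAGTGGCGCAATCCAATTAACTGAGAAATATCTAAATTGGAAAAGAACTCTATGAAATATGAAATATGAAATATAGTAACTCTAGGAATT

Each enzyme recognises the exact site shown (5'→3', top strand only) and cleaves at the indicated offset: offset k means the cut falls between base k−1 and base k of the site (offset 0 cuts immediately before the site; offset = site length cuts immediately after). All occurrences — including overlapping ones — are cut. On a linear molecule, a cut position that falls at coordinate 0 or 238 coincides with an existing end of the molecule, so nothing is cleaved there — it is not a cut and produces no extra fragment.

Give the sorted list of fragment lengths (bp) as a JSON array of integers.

Site scan:
  UxaIV AATT/2: at [7, 25, 31, 60, 64, 97, 162, 182, 234] ⇒ [9, 27, 33, 62, 66, 99, 164, 184, 236]
  SqiIII GAAATAT/3: at [111, 119, 133, 172, 201, 208, 215] ⇒ [114, 122, 136, 175, 204, 211, 218]
  WciV AACTCTA/3: at [45, 126, 193, 225] ⇒ [48, 129, 196, 228]
  OquI TCAGTGGC/0: at [13, 36, 78, 89, 101, 147] ⇒ [13, 36, 78, 89, 101, 147]

All cut coordinates (distinct, sorted): [9, 13, 27, 33, 36, 48, 62, 66, 78, 89, 99, 101, 114, 122, 129, 136, 147, 164, 175, 184, 196, 204, 211, 218, 228, 236]

Fragments:
  [0,9): 9 bp
  [9,13): 4 bp
  [13,27): 14 bp
  [27,33): 6 bp
  [33,36): 3 bp
  [36,48): 12 bp
  [48,62): 14 bp
  [62,66): 4 bp
  [66,78): 12 bp
  [78,89): 11 bp
  [89,99): 10 bp
  [99,101): 2 bp
  [101,114): 13 bp
  [114,122): 8 bp
  [122,129): 7 bp
  [129,136): 7 bp
  [136,147): 11 bp
  [147,164): 17 bp
  [164,175): 11 bp
  [175,184): 9 bp
  [184,196): 12 bp
  [196,204): 8 bp
  [204,211): 7 bp
  [211,218): 7 bp
  [218,228): 10 bp
  [228,236): 8 bp
  [236,238): 2 bp

[2,2,3,4,4,6,7,7,7,7,8,8,8,9,9,10,10,11,11,11,12,12,12,13,14,14,17]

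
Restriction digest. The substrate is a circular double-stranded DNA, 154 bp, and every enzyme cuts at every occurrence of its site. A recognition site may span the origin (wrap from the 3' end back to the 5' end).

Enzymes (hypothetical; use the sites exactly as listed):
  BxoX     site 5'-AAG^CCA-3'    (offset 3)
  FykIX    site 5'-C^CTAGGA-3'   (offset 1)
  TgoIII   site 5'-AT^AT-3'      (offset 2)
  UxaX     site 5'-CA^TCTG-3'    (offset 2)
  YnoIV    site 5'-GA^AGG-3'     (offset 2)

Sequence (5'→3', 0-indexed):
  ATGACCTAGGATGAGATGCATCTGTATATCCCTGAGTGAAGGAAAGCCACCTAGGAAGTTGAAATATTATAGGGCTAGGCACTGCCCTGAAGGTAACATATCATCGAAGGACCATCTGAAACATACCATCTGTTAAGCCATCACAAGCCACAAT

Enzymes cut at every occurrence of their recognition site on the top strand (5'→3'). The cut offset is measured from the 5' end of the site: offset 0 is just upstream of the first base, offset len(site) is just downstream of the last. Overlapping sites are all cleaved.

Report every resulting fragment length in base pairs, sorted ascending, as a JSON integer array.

Site scan:
  BxoX (AAGCCA, off=3): starts [43, 134, 144] → cuts [46, 137, 147]
  FykIX (CCTAGGA, off=1): starts [4, 49] → cuts [5, 50]
  TgoIII (ATAT, off=2): starts [25, 63, 97, 152] → cuts [0, 27, 65, 99]
  UxaX (CATCTG, off=2): starts [18, 112, 126] → cuts [20, 114, 128]
  YnoIV (GAAGG, off=2): starts [37, 88, 105] → cuts [39, 90, 107]

Pooled cuts: [0, 5, 20, 27, 39, 46, 50, 65, 90, 99, 107, 114, 128, 137, 147]

Fragments:
  0→5: 5 bp
  5→20: 15 bp
  20→27: 7 bp
  27→39: 12 bp
  39→46: 7 bp
  46→50: 4 bp
  50→65: 15 bp
  65→90: 25 bp
  90→99: 9 bp
  99→107: 8 bp
  107→114: 7 bp
  114→128: 14 bp
  128→137: 9 bp
  137→147: 10 bp
  147→0 (wrap): 154-147+0 = 7 bp

[4,5,7,7,7,7,8,9,9,10,12,14,15,15,25]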